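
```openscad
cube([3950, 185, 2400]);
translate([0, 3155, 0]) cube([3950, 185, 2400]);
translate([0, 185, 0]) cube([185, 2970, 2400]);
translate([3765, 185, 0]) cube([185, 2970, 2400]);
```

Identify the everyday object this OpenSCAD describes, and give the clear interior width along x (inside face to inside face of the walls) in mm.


A house (or room) frame. The interior width is 3580 mm.

Four 2400 mm walls enclosing a rectangle with no floor or roof — a room or house frame. Outside width is 3950 mm and wall thickness is 185 mm, so the interior width is 3950 − 2 × 185 = 3580 mm.


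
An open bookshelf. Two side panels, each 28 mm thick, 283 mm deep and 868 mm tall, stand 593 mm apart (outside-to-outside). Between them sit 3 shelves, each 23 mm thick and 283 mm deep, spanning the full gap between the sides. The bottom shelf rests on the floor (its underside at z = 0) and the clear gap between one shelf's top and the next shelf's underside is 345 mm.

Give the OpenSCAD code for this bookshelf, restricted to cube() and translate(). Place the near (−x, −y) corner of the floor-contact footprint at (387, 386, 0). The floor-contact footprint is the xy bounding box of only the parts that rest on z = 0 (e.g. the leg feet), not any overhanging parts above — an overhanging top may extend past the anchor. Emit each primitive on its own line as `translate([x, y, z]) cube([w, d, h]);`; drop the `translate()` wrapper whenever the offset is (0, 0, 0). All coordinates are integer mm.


translate([387, 386, 0]) cube([28, 283, 868]);
translate([952, 386, 0]) cube([28, 283, 868]);
translate([415, 386, 0]) cube([537, 283, 23]);
translate([415, 386, 368]) cube([537, 283, 23]);
translate([415, 386, 736]) cube([537, 283, 23]);


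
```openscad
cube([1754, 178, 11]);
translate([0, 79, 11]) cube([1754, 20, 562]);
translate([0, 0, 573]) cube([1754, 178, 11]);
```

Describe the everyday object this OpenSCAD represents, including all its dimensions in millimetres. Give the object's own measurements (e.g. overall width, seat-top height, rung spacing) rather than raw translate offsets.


An I-beam lying along x, 1754 mm long. Overall section height 584 mm. Two flanges 178 mm wide (y) and 11 mm thick, one on the floor and one at the top; a web 20 mm thick runs between them, centred on the flange width.


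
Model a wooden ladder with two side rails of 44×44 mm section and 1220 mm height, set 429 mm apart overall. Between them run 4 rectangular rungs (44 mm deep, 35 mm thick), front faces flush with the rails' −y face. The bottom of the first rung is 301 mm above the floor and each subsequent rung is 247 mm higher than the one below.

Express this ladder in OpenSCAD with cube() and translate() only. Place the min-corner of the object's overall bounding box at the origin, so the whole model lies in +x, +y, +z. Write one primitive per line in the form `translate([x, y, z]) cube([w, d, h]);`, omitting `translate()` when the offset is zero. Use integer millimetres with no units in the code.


cube([44, 44, 1220]);
translate([385, 0, 0]) cube([44, 44, 1220]);
translate([44, 0, 301]) cube([341, 44, 35]);
translate([44, 0, 548]) cube([341, 44, 35]);
translate([44, 0, 795]) cube([341, 44, 35]);
translate([44, 0, 1042]) cube([341, 44, 35]);


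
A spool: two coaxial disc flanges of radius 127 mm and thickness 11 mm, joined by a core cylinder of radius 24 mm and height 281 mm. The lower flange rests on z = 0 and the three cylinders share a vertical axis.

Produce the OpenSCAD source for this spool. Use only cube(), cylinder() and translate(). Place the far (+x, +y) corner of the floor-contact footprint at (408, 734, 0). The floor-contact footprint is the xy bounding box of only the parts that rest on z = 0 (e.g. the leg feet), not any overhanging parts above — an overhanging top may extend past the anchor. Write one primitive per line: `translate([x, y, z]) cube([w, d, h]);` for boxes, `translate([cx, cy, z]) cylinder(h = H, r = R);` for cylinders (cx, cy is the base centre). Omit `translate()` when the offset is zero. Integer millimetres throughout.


translate([281, 607, 0]) cylinder(h = 11, r = 127);
translate([281, 607, 11]) cylinder(h = 281, r = 24);
translate([281, 607, 292]) cylinder(h = 11, r = 127);


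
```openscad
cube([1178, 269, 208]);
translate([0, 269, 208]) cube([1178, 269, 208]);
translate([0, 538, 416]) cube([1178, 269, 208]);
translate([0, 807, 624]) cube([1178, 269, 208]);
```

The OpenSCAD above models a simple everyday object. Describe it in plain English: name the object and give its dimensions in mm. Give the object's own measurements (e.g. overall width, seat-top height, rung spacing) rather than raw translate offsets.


A straight staircase of 4 solid steps. Each step is 1178 mm wide (x), 269 mm deep (y, the going) and 208 mm tall (the rise). The first step rests on the floor; each subsequent step sits one going further in +y and one rise higher in +z, directly behind and above the previous step with no overlap.


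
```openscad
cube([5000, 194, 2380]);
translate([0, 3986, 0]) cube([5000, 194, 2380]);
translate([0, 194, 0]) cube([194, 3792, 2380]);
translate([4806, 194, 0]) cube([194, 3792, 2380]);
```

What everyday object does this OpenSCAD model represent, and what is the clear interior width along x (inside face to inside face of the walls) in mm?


A house (or room) frame. The interior width is 4612 mm.

Four 2380 mm walls enclosing a rectangle with no floor or roof — a room or house frame. Outside width is 5000 mm and wall thickness is 194 mm, so the interior width is 5000 − 2 × 194 = 4612 mm.


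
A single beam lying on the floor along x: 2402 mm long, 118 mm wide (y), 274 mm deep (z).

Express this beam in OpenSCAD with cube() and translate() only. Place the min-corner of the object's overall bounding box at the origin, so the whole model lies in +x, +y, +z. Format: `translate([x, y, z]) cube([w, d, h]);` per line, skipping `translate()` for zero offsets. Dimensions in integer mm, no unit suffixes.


cube([2402, 118, 274]);


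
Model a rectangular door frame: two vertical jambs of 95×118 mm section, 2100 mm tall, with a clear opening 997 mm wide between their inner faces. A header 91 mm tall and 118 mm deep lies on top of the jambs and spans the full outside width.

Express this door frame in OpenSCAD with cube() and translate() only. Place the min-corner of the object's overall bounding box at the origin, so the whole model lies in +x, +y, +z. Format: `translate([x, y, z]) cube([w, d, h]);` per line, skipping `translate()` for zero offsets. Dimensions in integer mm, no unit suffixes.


cube([95, 118, 2100]);
translate([1092, 0, 0]) cube([95, 118, 2100]);
translate([0, 0, 2100]) cube([1187, 118, 91]);


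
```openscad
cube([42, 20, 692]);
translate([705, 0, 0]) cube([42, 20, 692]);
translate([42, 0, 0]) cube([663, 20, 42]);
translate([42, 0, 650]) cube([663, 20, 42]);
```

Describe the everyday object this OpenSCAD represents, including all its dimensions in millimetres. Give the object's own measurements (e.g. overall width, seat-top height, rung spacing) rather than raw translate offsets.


A rectangular picture frame lying in the x–z plane (depth along y). The opening is 663 mm wide (x) by 608 mm tall (z), surrounded by a border 42 mm wide on all four sides. The frame is 20 mm deep and is made of two full-height vertical stiles with two horizontal rails fitted between them.


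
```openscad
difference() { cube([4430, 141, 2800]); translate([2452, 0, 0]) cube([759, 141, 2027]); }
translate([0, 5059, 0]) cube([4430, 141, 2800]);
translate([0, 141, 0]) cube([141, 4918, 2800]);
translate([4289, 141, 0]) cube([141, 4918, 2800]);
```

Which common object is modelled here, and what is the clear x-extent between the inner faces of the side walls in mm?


A single room. The interior width is 4148 mm.

Four walls enclosing a rectangle with a door in the front wall — a room. Outside width 4430 minus two 141 mm walls gives 4148 mm.


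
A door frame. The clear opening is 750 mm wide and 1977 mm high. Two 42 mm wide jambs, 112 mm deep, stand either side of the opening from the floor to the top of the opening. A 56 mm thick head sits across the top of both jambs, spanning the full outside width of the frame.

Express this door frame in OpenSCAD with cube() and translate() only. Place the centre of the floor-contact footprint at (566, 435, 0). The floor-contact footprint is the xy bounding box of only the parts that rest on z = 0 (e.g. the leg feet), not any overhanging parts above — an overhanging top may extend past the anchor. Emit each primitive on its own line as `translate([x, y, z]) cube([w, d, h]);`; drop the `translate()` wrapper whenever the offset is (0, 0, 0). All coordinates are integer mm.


translate([149, 379, 0]) cube([42, 112, 1977]);
translate([941, 379, 0]) cube([42, 112, 1977]);
translate([149, 379, 1977]) cube([834, 112, 56]);


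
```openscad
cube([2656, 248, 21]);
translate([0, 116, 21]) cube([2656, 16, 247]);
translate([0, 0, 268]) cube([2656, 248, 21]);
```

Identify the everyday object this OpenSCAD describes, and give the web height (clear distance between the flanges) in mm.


An I-beam. The web height is 247 mm.

Two wide flanges with a thin centred web — an I-beam. Overall 289 mm minus two 21 mm flanges gives a web of 289 − 2·21 = 247 mm.


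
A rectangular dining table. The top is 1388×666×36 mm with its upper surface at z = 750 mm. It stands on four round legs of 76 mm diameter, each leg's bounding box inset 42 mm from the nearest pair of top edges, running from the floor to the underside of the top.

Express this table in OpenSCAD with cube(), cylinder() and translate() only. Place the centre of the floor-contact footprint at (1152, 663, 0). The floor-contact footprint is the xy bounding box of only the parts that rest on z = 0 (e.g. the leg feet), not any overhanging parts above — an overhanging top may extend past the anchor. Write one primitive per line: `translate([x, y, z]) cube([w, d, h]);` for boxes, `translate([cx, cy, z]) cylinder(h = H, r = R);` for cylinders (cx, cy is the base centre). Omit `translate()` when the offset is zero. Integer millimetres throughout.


// leg_h = 750 - 36 = 714
translate([458, 330, 714]) cube([1388, 666, 36]);
translate([538, 410, 0]) cylinder(h = 714, r = 38);
translate([1766, 410, 0]) cylinder(h = 714, r = 38);
translate([538, 916, 0]) cylinder(h = 714, r = 38);
translate([1766, 916, 0]) cylinder(h = 714, r = 38);


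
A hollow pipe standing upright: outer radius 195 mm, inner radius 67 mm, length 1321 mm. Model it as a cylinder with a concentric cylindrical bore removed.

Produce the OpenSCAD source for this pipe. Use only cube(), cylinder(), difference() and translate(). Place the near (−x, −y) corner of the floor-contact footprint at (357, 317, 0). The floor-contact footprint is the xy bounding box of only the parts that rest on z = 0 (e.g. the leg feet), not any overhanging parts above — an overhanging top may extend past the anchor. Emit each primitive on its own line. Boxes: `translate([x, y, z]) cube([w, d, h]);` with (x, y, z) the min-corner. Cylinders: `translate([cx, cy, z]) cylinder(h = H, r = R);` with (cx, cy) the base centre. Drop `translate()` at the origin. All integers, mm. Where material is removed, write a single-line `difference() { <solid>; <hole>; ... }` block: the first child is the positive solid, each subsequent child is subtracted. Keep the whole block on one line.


difference() { translate([552, 512, 0]) cylinder(h = 1321, r = 195); translate([552, 512, 0]) cylinder(h = 1321, r = 67); }


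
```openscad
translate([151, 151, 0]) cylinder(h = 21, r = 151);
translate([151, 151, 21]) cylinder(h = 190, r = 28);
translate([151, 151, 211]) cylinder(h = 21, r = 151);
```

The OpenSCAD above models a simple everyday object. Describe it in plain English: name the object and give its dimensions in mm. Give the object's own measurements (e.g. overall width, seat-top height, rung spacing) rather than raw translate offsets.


A spool: two coaxial disc flanges of radius 151 mm and thickness 21 mm, joined by a core cylinder of radius 28 mm and height 190 mm. The lower flange rests on z = 0 and the three cylinders share a vertical axis.


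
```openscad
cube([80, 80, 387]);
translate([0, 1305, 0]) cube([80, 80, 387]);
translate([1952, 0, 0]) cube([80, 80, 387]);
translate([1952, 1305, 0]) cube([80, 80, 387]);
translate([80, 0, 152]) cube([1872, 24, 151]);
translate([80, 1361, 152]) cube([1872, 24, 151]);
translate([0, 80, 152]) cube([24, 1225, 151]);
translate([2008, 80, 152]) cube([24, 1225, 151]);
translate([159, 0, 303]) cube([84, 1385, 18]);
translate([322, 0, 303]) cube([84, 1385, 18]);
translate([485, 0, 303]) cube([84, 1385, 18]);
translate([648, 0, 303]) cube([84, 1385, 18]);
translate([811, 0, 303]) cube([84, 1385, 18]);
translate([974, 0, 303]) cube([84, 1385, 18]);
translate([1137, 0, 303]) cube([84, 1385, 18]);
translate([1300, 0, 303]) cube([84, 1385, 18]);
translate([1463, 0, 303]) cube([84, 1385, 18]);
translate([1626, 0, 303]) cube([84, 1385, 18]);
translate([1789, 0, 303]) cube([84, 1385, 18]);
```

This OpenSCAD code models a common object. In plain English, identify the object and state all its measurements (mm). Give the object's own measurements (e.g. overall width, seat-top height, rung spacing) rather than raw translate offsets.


A bed frame 2032 mm long (x) by 1385 mm wide (y). Four 80×80 mm corner posts, 387 mm tall, at the corners of the footprint. Four rails of 24 mm thickness and 151 mm height run between adjacent posts with their undersides at z = 152 mm, their outer faces flush with the outside of the frame (the two x-running rails run between the posts' inner faces; the two y-running rails run between the posts' inner faces). 11 slats, each 84 mm wide (x) and 18 mm thick, lie across the top of the two x-running rails, running the full 1385 mm width of the frame in y; along x they sit between the end posts with a 79 mm gap after the −x posts and between neighbouring slats and before the +x posts.


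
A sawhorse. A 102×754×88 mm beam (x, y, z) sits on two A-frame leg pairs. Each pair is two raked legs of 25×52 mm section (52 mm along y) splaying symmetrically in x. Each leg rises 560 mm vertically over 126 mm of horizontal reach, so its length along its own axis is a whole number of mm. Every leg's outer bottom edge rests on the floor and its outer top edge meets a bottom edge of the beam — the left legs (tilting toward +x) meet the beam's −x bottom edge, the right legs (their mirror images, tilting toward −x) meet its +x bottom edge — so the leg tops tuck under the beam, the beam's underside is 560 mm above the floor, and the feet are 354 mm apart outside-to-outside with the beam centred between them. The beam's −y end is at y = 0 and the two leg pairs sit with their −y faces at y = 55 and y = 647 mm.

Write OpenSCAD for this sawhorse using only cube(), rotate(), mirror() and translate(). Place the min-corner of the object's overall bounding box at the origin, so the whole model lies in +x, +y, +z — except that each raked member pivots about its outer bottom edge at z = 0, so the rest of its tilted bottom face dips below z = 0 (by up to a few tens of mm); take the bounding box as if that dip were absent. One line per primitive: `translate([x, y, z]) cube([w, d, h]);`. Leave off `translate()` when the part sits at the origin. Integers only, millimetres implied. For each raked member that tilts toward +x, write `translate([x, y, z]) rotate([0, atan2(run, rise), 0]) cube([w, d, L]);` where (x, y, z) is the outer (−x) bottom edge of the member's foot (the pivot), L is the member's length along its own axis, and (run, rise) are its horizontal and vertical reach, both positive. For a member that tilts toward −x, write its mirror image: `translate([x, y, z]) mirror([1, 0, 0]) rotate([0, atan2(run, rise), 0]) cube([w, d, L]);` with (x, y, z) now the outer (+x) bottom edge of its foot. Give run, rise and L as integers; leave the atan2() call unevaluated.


translate([126, 0, 560]) cube([102, 754, 88]);
translate([0, 55, 0]) rotate([0, atan2(126, 560), 0]) cube([25, 52, 574]);
translate([354, 55, 0]) mirror([1, 0, 0]) rotate([0, atan2(126, 560), 0]) cube([25, 52, 574]);
translate([0, 647, 0]) rotate([0, atan2(126, 560), 0]) cube([25, 52, 574]);
translate([354, 647, 0]) mirror([1, 0, 0]) rotate([0, atan2(126, 560), 0]) cube([25, 52, 574]);


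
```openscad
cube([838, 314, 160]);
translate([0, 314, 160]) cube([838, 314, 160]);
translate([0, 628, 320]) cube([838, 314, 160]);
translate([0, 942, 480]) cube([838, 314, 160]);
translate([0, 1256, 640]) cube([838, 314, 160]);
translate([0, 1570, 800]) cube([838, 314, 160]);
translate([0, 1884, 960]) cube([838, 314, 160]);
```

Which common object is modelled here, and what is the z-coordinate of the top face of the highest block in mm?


A staircase. The total rise is 1120 mm.

7 identical blocks, each offset up and back from the previous — a staircase. Each step is 160 mm tall and there are 7 of them, so the total rise is 7 × 160 = 1120 mm.


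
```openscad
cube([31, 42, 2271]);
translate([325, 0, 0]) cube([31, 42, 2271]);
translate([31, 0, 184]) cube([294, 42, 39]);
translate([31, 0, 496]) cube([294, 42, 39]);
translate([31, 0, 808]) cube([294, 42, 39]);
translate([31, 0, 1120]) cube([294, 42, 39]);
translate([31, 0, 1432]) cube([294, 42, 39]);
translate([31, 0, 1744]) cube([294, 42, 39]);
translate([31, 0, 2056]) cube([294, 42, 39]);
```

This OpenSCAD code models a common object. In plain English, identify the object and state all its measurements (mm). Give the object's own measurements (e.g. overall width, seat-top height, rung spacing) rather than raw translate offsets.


A straight ladder. Two 31×42 mm vertical rails, 2271 mm tall, stand 356 mm apart (outside-to-outside) with their front faces coplanar on the −y side. 7 rungs, each 42 mm deep and 39 mm tall, span between the inner faces of the rails, front faces flush with the rails. The lowest rung's underside is at z = 184 mm and rungs are spaced 312 mm apart (underside to underside).


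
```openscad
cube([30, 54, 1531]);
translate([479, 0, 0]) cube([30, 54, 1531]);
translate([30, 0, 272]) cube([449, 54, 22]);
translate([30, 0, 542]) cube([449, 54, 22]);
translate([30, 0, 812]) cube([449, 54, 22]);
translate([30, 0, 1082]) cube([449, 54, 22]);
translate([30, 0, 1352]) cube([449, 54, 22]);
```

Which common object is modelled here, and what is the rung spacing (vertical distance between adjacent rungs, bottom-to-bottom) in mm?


A ladder. The rung spacing is 270 mm.

Two tall 30×54 posts with 5 short bars between them — a ladder. Adjacent rungs sit at z = 272 and z = 542, so the spacing is 542 − 272 = 270 mm.


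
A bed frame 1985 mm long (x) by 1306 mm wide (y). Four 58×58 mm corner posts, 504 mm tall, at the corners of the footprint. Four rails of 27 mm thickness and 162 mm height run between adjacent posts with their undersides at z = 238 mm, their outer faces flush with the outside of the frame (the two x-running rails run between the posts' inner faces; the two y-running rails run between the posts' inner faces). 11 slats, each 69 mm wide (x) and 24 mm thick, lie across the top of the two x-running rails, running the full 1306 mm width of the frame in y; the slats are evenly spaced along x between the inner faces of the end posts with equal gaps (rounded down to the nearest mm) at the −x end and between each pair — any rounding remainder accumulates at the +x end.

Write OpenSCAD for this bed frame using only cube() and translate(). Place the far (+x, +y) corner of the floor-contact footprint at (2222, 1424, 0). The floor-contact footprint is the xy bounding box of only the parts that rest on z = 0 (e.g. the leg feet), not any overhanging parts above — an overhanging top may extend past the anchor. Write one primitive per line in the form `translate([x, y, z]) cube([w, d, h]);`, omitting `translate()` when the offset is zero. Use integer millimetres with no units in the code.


translate([237, 118, 0]) cube([58, 58, 504]);
translate([237, 1366, 0]) cube([58, 58, 504]);
translate([2164, 118, 0]) cube([58, 58, 504]);
translate([2164, 1366, 0]) cube([58, 58, 504]);
translate([295, 118, 238]) cube([1869, 27, 162]);
translate([295, 1397, 238]) cube([1869, 27, 162]);
translate([237, 176, 238]) cube([27, 1190, 162]);
translate([2195, 176, 238]) cube([27, 1190, 162]);
translate([387, 118, 400]) cube([69, 1306, 24]);
translate([548, 118, 400]) cube([69, 1306, 24]);
translate([709, 118, 400]) cube([69, 1306, 24]);
translate([870, 118, 400]) cube([69, 1306, 24]);
translate([1031, 118, 400]) cube([69, 1306, 24]);
translate([1192, 118, 400]) cube([69, 1306, 24]);
translate([1353, 118, 400]) cube([69, 1306, 24]);
translate([1514, 118, 400]) cube([69, 1306, 24]);
translate([1675, 118, 400]) cube([69, 1306, 24]);
translate([1836, 118, 400]) cube([69, 1306, 24]);
translate([1997, 118, 400]) cube([69, 1306, 24]);


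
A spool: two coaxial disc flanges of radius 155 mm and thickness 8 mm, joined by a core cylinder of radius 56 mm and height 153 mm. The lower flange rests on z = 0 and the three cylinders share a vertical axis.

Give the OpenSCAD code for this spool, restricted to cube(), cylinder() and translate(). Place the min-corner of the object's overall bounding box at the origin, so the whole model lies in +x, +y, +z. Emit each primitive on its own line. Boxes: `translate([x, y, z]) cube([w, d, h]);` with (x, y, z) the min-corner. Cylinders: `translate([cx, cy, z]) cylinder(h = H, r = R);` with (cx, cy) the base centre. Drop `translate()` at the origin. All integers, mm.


translate([155, 155, 0]) cylinder(h = 8, r = 155);
translate([155, 155, 8]) cylinder(h = 153, r = 56);
translate([155, 155, 161]) cylinder(h = 8, r = 155);


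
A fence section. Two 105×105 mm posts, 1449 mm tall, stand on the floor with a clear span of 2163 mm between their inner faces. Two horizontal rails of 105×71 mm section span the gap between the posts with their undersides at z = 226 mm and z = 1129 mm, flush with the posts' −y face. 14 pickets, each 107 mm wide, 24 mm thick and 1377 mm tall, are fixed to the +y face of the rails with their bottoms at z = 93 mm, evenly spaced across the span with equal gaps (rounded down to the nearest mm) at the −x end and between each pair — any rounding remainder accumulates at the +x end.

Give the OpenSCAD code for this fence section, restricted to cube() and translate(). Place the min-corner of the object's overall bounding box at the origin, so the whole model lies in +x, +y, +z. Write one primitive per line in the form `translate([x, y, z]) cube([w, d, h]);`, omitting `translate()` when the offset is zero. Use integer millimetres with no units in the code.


cube([105, 105, 1449]);
translate([2268, 0, 0]) cube([105, 105, 1449]);
translate([105, 0, 226]) cube([2163, 105, 71]);
translate([105, 0, 1129]) cube([2163, 105, 71]);
translate([149, 105, 93]) cube([107, 24, 1377]);
translate([300, 105, 93]) cube([107, 24, 1377]);
translate([451, 105, 93]) cube([107, 24, 1377]);
translate([602, 105, 93]) cube([107, 24, 1377]);
translate([753, 105, 93]) cube([107, 24, 1377]);
translate([904, 105, 93]) cube([107, 24, 1377]);
translate([1055, 105, 93]) cube([107, 24, 1377]);
translate([1206, 105, 93]) cube([107, 24, 1377]);
translate([1357, 105, 93]) cube([107, 24, 1377]);
translate([1508, 105, 93]) cube([107, 24, 1377]);
translate([1659, 105, 93]) cube([107, 24, 1377]);
translate([1810, 105, 93]) cube([107, 24, 1377]);
translate([1961, 105, 93]) cube([107, 24, 1377]);
translate([2112, 105, 93]) cube([107, 24, 1377]);


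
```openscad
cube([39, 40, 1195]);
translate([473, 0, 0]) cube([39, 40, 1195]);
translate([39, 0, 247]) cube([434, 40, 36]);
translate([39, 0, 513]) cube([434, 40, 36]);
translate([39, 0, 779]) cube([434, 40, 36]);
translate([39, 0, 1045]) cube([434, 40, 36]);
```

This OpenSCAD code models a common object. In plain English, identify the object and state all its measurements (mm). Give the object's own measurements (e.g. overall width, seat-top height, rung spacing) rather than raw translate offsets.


A straight ladder. Two 39×40 mm vertical rails, 1195 mm tall, stand 512 mm apart (outside-to-outside) with their front faces coplanar on the −y side. 4 rungs, each 40 mm deep and 36 mm tall, span between the inner faces of the rails, front faces flush with the rails. The lowest rung's underside is at z = 247 mm and rungs are spaced 266 mm apart (underside to underside).


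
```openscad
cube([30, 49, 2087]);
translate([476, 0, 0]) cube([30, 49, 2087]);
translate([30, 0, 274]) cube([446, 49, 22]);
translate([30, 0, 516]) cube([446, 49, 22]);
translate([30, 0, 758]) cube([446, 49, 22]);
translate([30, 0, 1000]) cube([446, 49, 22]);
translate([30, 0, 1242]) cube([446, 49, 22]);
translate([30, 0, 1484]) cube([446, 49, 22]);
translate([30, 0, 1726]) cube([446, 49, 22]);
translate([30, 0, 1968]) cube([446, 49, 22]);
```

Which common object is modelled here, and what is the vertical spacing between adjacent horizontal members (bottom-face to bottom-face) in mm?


A ladder. The rung spacing is 242 mm.

Two tall 30×49 posts with 8 short bars between them — a ladder. Adjacent rungs sit at z = 274 and z = 516, so the spacing is 516 − 274 = 242 mm.


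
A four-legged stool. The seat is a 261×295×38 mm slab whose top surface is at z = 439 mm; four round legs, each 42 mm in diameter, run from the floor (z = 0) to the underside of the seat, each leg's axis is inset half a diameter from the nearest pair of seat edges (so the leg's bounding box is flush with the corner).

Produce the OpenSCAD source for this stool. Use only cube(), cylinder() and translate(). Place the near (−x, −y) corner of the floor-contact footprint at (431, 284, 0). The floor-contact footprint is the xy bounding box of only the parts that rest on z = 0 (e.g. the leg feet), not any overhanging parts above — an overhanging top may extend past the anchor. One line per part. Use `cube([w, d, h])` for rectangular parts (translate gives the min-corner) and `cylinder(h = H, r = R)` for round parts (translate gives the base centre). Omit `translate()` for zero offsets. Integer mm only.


// leg_h = 439 - 38 = 401
translate([431, 284, 401]) cube([261, 295, 38]);
translate([452, 305, 0]) cylinder(h = 401, r = 21);
translate([671, 305, 0]) cylinder(h = 401, r = 21);
translate([452, 558, 0]) cylinder(h = 401, r = 21);
translate([671, 558, 0]) cylinder(h = 401, r = 21);


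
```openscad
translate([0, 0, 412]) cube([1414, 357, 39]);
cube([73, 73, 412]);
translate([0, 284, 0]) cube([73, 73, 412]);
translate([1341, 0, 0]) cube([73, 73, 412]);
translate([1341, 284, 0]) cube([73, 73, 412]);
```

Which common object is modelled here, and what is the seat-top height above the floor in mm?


A bench. The seat-top height is 451 mm.

A long slab on four corner posts — a bench. The slab sits at z = 412 with thickness 39, so the top is 412 + 39 = 451 mm.


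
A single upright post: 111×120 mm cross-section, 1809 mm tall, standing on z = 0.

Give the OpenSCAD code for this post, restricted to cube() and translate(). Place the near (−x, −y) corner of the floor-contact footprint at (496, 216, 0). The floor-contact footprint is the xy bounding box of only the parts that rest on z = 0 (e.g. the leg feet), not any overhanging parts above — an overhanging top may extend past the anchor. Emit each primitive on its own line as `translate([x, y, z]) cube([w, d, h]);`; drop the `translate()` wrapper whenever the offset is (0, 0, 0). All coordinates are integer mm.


translate([496, 216, 0]) cube([111, 120, 1809]);


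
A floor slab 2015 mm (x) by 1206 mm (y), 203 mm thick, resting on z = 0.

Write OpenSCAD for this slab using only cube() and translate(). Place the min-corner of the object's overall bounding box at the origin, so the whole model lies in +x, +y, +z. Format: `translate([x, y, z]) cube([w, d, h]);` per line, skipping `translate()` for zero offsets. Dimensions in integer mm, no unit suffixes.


cube([2015, 1206, 203]);


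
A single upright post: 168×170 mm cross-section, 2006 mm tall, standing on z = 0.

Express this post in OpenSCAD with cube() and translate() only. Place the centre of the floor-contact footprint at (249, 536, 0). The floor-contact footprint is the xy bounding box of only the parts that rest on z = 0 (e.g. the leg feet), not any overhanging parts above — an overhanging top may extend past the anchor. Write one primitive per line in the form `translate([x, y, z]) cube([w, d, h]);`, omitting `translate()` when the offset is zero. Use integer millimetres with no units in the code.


translate([165, 451, 0]) cube([168, 170, 2006]);


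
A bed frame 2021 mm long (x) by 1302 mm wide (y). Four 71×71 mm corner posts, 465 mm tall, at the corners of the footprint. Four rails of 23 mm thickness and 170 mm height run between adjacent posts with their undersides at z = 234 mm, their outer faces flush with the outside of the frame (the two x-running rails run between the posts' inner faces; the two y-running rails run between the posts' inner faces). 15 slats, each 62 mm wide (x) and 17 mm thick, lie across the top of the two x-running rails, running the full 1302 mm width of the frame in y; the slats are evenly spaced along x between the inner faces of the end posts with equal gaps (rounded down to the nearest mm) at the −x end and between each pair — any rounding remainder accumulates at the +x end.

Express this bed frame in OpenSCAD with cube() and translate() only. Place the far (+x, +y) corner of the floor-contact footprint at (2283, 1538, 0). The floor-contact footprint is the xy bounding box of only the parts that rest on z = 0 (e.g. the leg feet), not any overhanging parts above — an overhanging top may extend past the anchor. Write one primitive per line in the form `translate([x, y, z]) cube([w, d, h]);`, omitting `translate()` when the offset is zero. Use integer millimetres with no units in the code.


translate([262, 236, 0]) cube([71, 71, 465]);
translate([262, 1467, 0]) cube([71, 71, 465]);
translate([2212, 236, 0]) cube([71, 71, 465]);
translate([2212, 1467, 0]) cube([71, 71, 465]);
translate([333, 236, 234]) cube([1879, 23, 170]);
translate([333, 1515, 234]) cube([1879, 23, 170]);
translate([262, 307, 234]) cube([23, 1160, 170]);
translate([2260, 307, 234]) cube([23, 1160, 170]);
translate([392, 236, 404]) cube([62, 1302, 17]);
translate([513, 236, 404]) cube([62, 1302, 17]);
translate([634, 236, 404]) cube([62, 1302, 17]);
translate([755, 236, 404]) cube([62, 1302, 17]);
translate([876, 236, 404]) cube([62, 1302, 17]);
translate([997, 236, 404]) cube([62, 1302, 17]);
translate([1118, 236, 404]) cube([62, 1302, 17]);
translate([1239, 236, 404]) cube([62, 1302, 17]);
translate([1360, 236, 404]) cube([62, 1302, 17]);
translate([1481, 236, 404]) cube([62, 1302, 17]);
translate([1602, 236, 404]) cube([62, 1302, 17]);
translate([1723, 236, 404]) cube([62, 1302, 17]);
translate([1844, 236, 404]) cube([62, 1302, 17]);
translate([1965, 236, 404]) cube([62, 1302, 17]);
translate([2086, 236, 404]) cube([62, 1302, 17]);


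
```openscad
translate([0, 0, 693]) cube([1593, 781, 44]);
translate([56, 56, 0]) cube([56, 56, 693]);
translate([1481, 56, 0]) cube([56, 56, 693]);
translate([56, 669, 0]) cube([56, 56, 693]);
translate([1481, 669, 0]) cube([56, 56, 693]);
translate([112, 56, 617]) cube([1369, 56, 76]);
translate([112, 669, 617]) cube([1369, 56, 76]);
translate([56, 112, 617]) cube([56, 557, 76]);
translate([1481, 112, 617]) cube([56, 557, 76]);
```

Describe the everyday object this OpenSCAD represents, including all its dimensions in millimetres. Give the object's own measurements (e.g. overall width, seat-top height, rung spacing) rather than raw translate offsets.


A rectangular dining table. The top is 1593×781×44 mm with its upper surface at z = 737 mm. It stands on four 56×56 mm square legs, each inset 56 mm from the nearest pair of top edges, running from the floor to the underside of the top. Four apron rails, 56 mm thick and 76 mm tall, run between adjacent legs with their top edges flush with the underside of the top and their outer faces flush with the legs' outer faces.


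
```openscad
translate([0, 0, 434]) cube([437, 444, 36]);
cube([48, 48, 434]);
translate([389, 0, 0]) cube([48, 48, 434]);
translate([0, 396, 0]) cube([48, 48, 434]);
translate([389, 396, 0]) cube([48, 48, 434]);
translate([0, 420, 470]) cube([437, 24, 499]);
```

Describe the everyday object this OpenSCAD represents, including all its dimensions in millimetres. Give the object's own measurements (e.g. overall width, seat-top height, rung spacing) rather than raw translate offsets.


A chair. The seat is a 437×444×36 mm slab with its top at z = 470 mm, on four 48×48 mm corner legs (flush with the seat edges, standing on z = 0). A flat backrest 24 mm thick, 499 mm tall, spans the full seat width and rises from the seat top along its +y edge, rear face flush with the rear of the seat.


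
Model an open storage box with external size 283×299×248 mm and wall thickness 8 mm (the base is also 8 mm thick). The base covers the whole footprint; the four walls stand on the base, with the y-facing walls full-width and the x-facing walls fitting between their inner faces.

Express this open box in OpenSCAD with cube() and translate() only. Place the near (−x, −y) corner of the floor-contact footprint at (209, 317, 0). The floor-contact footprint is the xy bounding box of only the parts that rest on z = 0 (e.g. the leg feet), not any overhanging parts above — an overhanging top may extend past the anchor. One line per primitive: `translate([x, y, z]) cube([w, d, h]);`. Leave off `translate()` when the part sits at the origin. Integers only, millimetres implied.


translate([209, 317, 0]) cube([283, 299, 8]);
translate([209, 317, 8]) cube([283, 8, 240]);
translate([209, 608, 8]) cube([283, 8, 240]);
translate([209, 325, 8]) cube([8, 283, 240]);
translate([484, 325, 8]) cube([8, 283, 240]);


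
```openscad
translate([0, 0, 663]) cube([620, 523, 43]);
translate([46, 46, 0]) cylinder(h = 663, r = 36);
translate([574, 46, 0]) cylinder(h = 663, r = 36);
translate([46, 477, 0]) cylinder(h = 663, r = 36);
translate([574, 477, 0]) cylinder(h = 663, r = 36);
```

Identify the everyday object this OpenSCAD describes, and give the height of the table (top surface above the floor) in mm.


A table. The table height is 706 mm.

A 620×523×43 slab sits at z = 663 on four Ø72 mm round legs — a table. The top surface is at 663 + 43 = 706 mm.


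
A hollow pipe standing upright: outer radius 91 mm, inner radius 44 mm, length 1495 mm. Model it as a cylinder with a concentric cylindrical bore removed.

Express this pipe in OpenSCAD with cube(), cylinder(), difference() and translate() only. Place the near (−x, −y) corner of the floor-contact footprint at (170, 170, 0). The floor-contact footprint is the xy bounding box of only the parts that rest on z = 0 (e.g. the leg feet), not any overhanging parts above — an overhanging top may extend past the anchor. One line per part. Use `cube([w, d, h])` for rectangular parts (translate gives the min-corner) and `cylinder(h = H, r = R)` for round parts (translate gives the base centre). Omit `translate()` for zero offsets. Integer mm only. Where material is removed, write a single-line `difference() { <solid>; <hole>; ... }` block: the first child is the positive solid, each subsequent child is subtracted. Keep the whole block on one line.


difference() { translate([261, 261, 0]) cylinder(h = 1495, r = 91); translate([261, 261, 0]) cylinder(h = 1495, r = 44); }


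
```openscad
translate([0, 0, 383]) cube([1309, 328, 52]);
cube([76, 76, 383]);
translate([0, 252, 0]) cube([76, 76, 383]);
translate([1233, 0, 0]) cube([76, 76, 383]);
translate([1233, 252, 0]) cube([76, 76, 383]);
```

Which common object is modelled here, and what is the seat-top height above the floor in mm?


A bench. The seat-top height is 435 mm.

A long slab on four corner posts — a bench. The slab sits at z = 383 with thickness 52, so the top is 383 + 52 = 435 mm.


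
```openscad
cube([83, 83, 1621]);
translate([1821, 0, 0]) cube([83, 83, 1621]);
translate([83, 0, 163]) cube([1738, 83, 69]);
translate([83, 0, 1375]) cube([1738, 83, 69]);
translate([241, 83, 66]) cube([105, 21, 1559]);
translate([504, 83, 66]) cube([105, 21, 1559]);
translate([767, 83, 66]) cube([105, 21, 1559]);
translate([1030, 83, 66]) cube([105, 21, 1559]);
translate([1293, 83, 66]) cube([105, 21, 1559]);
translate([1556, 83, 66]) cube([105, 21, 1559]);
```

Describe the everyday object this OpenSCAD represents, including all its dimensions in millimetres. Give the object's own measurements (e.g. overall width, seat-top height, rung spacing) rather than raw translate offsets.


A fence section. Two 83×83 mm posts, 1621 mm tall, stand on the floor with a clear span of 1738 mm between their inner faces. Two horizontal rails of 83×69 mm section span the gap between the posts with their undersides at z = 163 mm and z = 1375 mm, flush with the posts' −y face. 6 pickets, each 105 mm wide, 21 mm thick and 1559 mm tall, are fixed to the +y face of the rails with their bottoms at z = 66 mm, spaced across the span with a 158 mm gap after the −x post and between neighbouring pickets, with 160 mm left before the +x post.


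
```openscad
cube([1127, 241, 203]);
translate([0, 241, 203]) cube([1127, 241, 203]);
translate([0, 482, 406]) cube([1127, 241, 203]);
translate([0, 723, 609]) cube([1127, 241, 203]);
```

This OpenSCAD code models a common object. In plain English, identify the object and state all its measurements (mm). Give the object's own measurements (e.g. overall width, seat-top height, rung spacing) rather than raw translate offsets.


A straight staircase of 4 solid steps. Each step is 1127 mm wide (x), 241 mm deep (y, the going) and 203 mm tall (the rise). The first step rests on the floor; each subsequent step sits one going further in +y and one rise higher in +z, directly behind and above the previous step with no overlap.


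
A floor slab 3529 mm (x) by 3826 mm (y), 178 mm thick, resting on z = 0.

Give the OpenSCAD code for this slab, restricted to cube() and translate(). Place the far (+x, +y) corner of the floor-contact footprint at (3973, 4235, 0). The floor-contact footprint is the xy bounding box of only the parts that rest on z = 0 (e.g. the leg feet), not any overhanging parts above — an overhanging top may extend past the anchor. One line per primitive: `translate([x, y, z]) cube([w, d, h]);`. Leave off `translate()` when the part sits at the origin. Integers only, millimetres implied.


translate([444, 409, 0]) cube([3529, 3826, 178]);


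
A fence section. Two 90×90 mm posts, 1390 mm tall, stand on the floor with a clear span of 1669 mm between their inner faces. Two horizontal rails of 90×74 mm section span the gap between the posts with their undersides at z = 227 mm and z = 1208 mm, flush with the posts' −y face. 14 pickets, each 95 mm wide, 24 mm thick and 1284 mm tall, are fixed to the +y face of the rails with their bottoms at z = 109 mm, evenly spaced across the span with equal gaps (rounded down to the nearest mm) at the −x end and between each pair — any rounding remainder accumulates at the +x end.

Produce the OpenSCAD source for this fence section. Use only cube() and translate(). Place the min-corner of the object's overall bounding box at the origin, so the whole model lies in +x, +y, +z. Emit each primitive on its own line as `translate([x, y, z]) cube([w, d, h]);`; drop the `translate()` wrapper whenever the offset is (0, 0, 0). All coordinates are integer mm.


cube([90, 90, 1390]);
translate([1759, 0, 0]) cube([90, 90, 1390]);
translate([90, 0, 227]) cube([1669, 90, 74]);
translate([90, 0, 1208]) cube([1669, 90, 74]);
translate([112, 90, 109]) cube([95, 24, 1284]);
translate([229, 90, 109]) cube([95, 24, 1284]);
translate([346, 90, 109]) cube([95, 24, 1284]);
translate([463, 90, 109]) cube([95, 24, 1284]);
translate([580, 90, 109]) cube([95, 24, 1284]);
translate([697, 90, 109]) cube([95, 24, 1284]);
translate([814, 90, 109]) cube([95, 24, 1284]);
translate([931, 90, 109]) cube([95, 24, 1284]);
translate([1048, 90, 109]) cube([95, 24, 1284]);
translate([1165, 90, 109]) cube([95, 24, 1284]);
translate([1282, 90, 109]) cube([95, 24, 1284]);
translate([1399, 90, 109]) cube([95, 24, 1284]);
translate([1516, 90, 109]) cube([95, 24, 1284]);
translate([1633, 90, 109]) cube([95, 24, 1284]);
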